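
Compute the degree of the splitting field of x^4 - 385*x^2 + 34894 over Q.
[K:Q] = 4

f factors as (x^2 - 239)(x^2 - 146); the splitting field is K = Q(sqrt(239), sqrt(146)). Since 239, 146, and 34894 are all non-squares in Q, the three subfields Q(sqrt(239)), Q(sqrt(146)), Q(sqrt(34894)) are distinct degree-2 extensions, so [K:Q] = 4 (Klein four Galois group).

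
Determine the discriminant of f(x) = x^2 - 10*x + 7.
Δ = 72

For a quadratic a x^2 + b x + c the discriminant is Δ = b^2 - 4ac = (-10)^2 - 4*(1)*(7) = 100 - (28) = 72.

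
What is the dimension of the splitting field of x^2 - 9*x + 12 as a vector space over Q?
[K:Q] = 2

The discriminant of x^2 + (-9)*x + (12) is b^2 - 4c = 81 - (48) = 33. Since 33 is not a perfect square in Q, the polynomial is irreducible over Q. Its two roots generate a degree-2 extension, so [K:Q] = 2.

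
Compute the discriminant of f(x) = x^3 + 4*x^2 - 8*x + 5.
Δ = -1763

For x^3 + a x^2 + b x + c the discriminant is Δ = 18 a b c - 4 a^3 c + a^2 b^2 - 4 b^3 - 27 c^2.
Plug a = 4, b = -8, c = 5:
  18*(4)*(-8)*(5) - 4*(4)^3*(5) + (4)^2*(-8)^2 - 4*(-8)^3 - 27*(5)^2
  = -2880 + (-1280) + 1024 + (2048) + (-675)
  = -1763.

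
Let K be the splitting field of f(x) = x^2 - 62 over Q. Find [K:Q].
[K:Q] = 2

The polynomial x^2 - 62 is irreducible over Q since 62 is not a perfect square. Its splitting field is Q(sqrt(62)), which has degree 2 over Q.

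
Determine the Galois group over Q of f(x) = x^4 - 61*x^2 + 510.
Gal(K/Q) = V_4 (Klein four-group, Z/2Z × Z/2Z)

f factors as (x^2 - 51)(x^2 - 10), so the splitting field is K = Q(sqrt(51), sqrt(10)). The elements 51, 10, 510 are all non-squares in Q, so sqrt(51) and sqrt(10) generate independent quadratic extensions. Thus [K:Q] = 4 and Gal(K/Q) is generated by the two order-2 automorphisms sqrt(51) ↦ -sqrt(51) and sqrt(10) ↦ -sqrt(10), giving V_4.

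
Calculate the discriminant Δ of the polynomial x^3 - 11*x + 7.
Δ = 4001

For a depressed cubic x^3 + p x + q the discriminant is Δ = -4 p^3 - 27 q^2 = -4*(-11)^3 - 27*(7)^2 = 5324 - 1323 = 4001.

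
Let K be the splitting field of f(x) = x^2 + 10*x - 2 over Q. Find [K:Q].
[K:Q] = 2

The discriminant of x^2 + (10)*x + (-2) is b^2 - 4c = 100 - (-8) = 108. Since 108 is not a perfect square in Q, the polynomial is irreducible over Q. Its two roots generate a degree-2 extension, so [K:Q] = 2.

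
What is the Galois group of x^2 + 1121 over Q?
Gal(K/Q) = Z/2Z (cyclic of order 2)

x^2 + 1121 is irreducible over Q since -1121 is not a rational square. The splitting field Q(sqrt(-1121)) has degree 2 over Q, and its unique nontrivial automorphism is sqrt(-1121) ↦ -sqrt(-1121). Hence Gal(Q(sqrt(-1121))/Q) = Z/2Z.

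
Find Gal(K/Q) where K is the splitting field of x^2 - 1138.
Gal(K/Q) = Z/2Z (cyclic of order 2)

x^2 - 1138 is irreducible over Q since 1138 is not a rational square. The splitting field Q(sqrt(1138)) has degree 2 over Q, and its unique nontrivial automorphism is sqrt(1138) ↦ -sqrt(1138). Hence Gal(Q(sqrt(1138))/Q) = Z/2Z.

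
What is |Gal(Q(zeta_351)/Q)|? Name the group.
|Gal(Q(zeta_351)/Q)| = phi(351) = 216; group ≅ (Z/351Z)^* ≅ Z/12Z × Z/18Z

The n-th cyclotomic polynomial Φ_351(x) is the minimal polynomial of zeta_351 over Q and has degree phi(351) = 216. So Q(zeta_351) is a degree-216 Galois extension with Galois group (Z/351Z)^*. By CRT, (Z/351Z)^* ≅ (Z/27Z)^* × (Z/13Z)^*. Each prime-power unit group is (Z/27Z)^* ≅ Z/18Z; (Z/13Z)^* ≅ Z/12Z. Hence Gal(Q(zeta_351)/Q) ≅ Z/12Z × Z/18Z.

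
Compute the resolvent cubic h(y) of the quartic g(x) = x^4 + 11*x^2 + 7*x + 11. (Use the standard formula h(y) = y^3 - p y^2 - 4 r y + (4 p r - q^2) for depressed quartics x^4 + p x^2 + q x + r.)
h(y) = y^3 - 11*y^2 - 44*y + 435

Identify coefficients: p = 11, q = 7, r = 11.
Plug into h(y) = y^3 - p y^2 - 4 r y + (4 p r - q^2):
  h(y) = y^3 - (11) y^2 - 4*(11) y + (4*(11)*(11) - (7)^2)
       = y^3 + (-11) y^2 + (-44) y + (435).
Simplifying: h(y) = y^3 - 11*y^2 - 44*y + 435.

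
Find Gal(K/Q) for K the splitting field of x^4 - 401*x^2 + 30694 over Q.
Gal(K/Q) = V_4 (Klein four-group, Z/2Z × Z/2Z)

f factors as (x^2 - 298)(x^2 - 103), so the splitting field is K = Q(sqrt(298), sqrt(103)). The elements 298, 103, 30694 are all non-squares in Q, so sqrt(298) and sqrt(103) generate independent quadratic extensions. Thus [K:Q] = 4 and Gal(K/Q) is generated by the two order-2 automorphisms sqrt(298) ↦ -sqrt(298) and sqrt(103) ↦ -sqrt(103), giving V_4.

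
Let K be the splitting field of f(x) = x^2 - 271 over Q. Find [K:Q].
[K:Q] = 2

The polynomial x^2 - 271 is irreducible over Q since 271 is not a perfect square. Its splitting field is Q(sqrt(271)), which has degree 2 over Q.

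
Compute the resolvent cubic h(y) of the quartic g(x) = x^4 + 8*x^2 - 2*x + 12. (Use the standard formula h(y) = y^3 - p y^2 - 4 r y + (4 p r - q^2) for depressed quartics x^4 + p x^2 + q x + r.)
h(y) = y^3 - 8*y^2 - 48*y + 380

Identify coefficients: p = 8, q = -2, r = 12.
Plug into h(y) = y^3 - p y^2 - 4 r y + (4 p r - q^2):
  h(y) = y^3 - (8) y^2 - 4*(12) y + (4*(8)*(12) - (-2)^2)
       = y^3 + (-8) y^2 + (-48) y + (380).
Simplifying: h(y) = y^3 - 8*y^2 - 48*y + 380.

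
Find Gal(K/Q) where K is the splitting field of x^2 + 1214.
Gal(K/Q) = Z/2Z (cyclic of order 2)

x^2 + 1214 is irreducible over Q since -1214 is not a rational square. The splitting field Q(sqrt(-1214)) has degree 2 over Q, and its unique nontrivial automorphism is sqrt(-1214) ↦ -sqrt(-1214). Hence Gal(Q(sqrt(-1214))/Q) = Z/2Z.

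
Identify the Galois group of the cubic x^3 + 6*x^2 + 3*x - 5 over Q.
Gal(K/Q) = S_3 (symmetric group of order 6)

Compute the discriminant of x^3 + (6)*x^2 + (3)*x + (-5): Δ = 2241. Since Δ is not a rational square, the Galois group is not contained in A_3; it must be the full S_3 (irreducibility of the cubic rules out anything smaller).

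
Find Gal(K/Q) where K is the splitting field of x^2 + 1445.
Gal(K/Q) = Z/2Z (cyclic of order 2)

x^2 + 1445 is irreducible over Q since -1445 is not a rational square. The splitting field Q(sqrt(-1445)) has degree 2 over Q, and its unique nontrivial automorphism is sqrt(-1445) ↦ -sqrt(-1445). Hence Gal(Q(sqrt(-1445))/Q) = Z/2Z.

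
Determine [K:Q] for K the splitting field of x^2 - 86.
[K:Q] = 2

The polynomial x^2 - 86 is irreducible over Q since 86 is not a perfect square. Its splitting field is Q(sqrt(86)), which has degree 2 over Q.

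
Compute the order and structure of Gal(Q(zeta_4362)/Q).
|Gal(Q(zeta_4362)/Q)| = phi(4362) = 1452; group ≅ (Z/4362Z)^* ≅ Z/2Z × Z/726Z

The n-th cyclotomic polynomial Φ_4362(x) is the minimal polynomial of zeta_4362 over Q and has degree phi(4362) = 1452. So Q(zeta_4362) is a degree-1452 Galois extension with Galois group (Z/4362Z)^*. By CRT, (Z/4362Z)^* ≅ (Z/2Z)^* × (Z/3Z)^* × (Z/727Z)^*. Each prime-power unit group is (Z/2Z)^* ≅ trivial group (order 1); (Z/3Z)^* ≅ Z/2Z; (Z/727Z)^* ≅ Z/726Z. Hence Gal(Q(zeta_4362)/Q) ≅ Z/2Z × Z/726Z.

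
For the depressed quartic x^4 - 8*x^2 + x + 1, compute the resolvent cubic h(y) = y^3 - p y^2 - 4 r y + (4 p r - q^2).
h(y) = y^3 + 8*y^2 - 4*y - 33

Identify coefficients: p = -8, q = 1, r = 1.
Plug into h(y) = y^3 - p y^2 - 4 r y + (4 p r - q^2):
  h(y) = y^3 - (-8) y^2 - 4*(1) y + (4*(-8)*(1) - (1)^2)
       = y^3 + (8) y^2 + (-4) y + (-33).
Simplifying: h(y) = y^3 + 8*y^2 - 4*y - 33.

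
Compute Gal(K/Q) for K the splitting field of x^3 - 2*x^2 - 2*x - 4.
Gal(K/Q) = S_3 (symmetric group of order 6)

Compute the discriminant of x^3 + (-2)*x^2 + (-2)*x + (-4): Δ = -800. Since Δ is not a rational square, the Galois group is not contained in A_3; it must be the full S_3 (irreducibility of the cubic rules out anything smaller).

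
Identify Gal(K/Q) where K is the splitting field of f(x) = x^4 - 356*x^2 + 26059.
Gal(K/Q) = V_4 (Klein four-group, Z/2Z × Z/2Z)

f factors as (x^2 - 103)(x^2 - 253), so the splitting field is K = Q(sqrt(103), sqrt(253)). The elements 103, 253, 26059 are all non-squares in Q, so sqrt(103) and sqrt(253) generate independent quadratic extensions. Thus [K:Q] = 4 and Gal(K/Q) is generated by the two order-2 automorphisms sqrt(103) ↦ -sqrt(103) and sqrt(253) ↦ -sqrt(253), giving V_4.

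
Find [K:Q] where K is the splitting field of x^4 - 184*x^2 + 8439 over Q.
[K:Q] = 4

f factors as (x^2 - 87)(x^2 - 97); the splitting field is K = Q(sqrt(87), sqrt(97)). Since 87, 97, and 8439 are all non-squares in Q, the three subfields Q(sqrt(87)), Q(sqrt(97)), Q(sqrt(8439)) are distinct degree-2 extensions, so [K:Q] = 4 (Klein four Galois group).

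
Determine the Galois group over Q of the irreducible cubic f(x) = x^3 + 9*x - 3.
Gal(K/Q) = S_3 (symmetric group of order 6)

Compute the discriminant of x^3 + (0)*x^2 + (9)*x + (-3): Δ = -3159. Since Δ is not a rational square, the Galois group is not contained in A_3; it must be the full S_3 (irreducibility of the cubic rules out anything smaller).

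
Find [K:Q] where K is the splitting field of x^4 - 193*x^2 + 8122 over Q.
[K:Q] = 4

f factors as (x^2 - 131)(x^2 - 62); the splitting field is K = Q(sqrt(131), sqrt(62)). Since 131, 62, and 8122 are all non-squares in Q, the three subfields Q(sqrt(131)), Q(sqrt(62)), Q(sqrt(8122)) are distinct degree-2 extensions, so [K:Q] = 4 (Klein four Galois group).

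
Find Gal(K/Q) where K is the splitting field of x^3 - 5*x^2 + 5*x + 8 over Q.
Gal(K/Q) = S_3 (symmetric group of order 6)

Compute the discriminant of x^3 + (-5)*x^2 + (5)*x + (8): Δ = -1203. Since Δ is not a rational square, the Galois group is not contained in A_3; it must be the full S_3 (irreducibility of the cubic rules out anything smaller).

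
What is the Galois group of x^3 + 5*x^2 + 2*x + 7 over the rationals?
Gal(K/Q) = S_3 (symmetric group of order 6)

Compute the discriminant of x^3 + (5)*x^2 + (2)*x + (7): Δ = -3495. Since Δ is not a rational square, the Galois group is not contained in A_3; it must be the full S_3 (irreducibility of the cubic rules out anything smaller).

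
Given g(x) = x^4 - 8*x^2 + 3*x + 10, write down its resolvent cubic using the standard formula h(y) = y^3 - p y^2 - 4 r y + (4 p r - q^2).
h(y) = y^3 + 8*y^2 - 40*y - 329

Identify coefficients: p = -8, q = 3, r = 10.
Plug into h(y) = y^3 - p y^2 - 4 r y + (4 p r - q^2):
  h(y) = y^3 - (-8) y^2 - 4*(10) y + (4*(-8)*(10) - (3)^2)
       = y^3 + (8) y^2 + (-40) y + (-329).
Simplifying: h(y) = y^3 + 8*y^2 - 40*y - 329.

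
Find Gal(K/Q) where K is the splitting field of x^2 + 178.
Gal(K/Q) = Z/2Z (cyclic of order 2)

x^2 + 178 is irreducible over Q since -178 is not a rational square. The splitting field Q(sqrt(-178)) has degree 2 over Q, and its unique nontrivial automorphism is sqrt(-178) ↦ -sqrt(-178). Hence Gal(Q(sqrt(-178))/Q) = Z/2Z.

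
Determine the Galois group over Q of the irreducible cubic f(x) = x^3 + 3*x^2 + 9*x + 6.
Gal(K/Q) = S_3 (symmetric group of order 6)

Compute the discriminant of x^3 + (3)*x^2 + (9)*x + (6): Δ = -891. Since Δ is not a rational square, the Galois group is not contained in A_3; it must be the full S_3 (irreducibility of the cubic rules out anything smaller).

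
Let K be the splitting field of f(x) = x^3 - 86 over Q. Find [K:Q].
[K:Q] = 6

x^3 - 86 has one real root r = 86^(1/3) and two complex roots r*zeta_3, r*zeta_3^2 where zeta_3 = e^(2*pi*i/3). The splitting field is Q(r, zeta_3). [Q(r):Q] = 3 and [Q(zeta_3):Q] = 2 with gcd = 1, so [Q(r, zeta_3):Q] = 3 * 2 = 6.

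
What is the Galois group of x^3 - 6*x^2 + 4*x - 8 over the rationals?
Gal(K/Q) = S_3 (symmetric group of order 6)

Compute the discriminant of x^3 + (-6)*x^2 + (4)*x + (-8): Δ = -4864. Since Δ is not a rational square, the Galois group is not contained in A_3; it must be the full S_3 (irreducibility of the cubic rules out anything smaller).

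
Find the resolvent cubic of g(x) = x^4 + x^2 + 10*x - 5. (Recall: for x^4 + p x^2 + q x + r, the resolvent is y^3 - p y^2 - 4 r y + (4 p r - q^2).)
h(y) = y^3 - y^2 + 20*y - 120

Identify coefficients: p = 1, q = 10, r = -5.
Plug into h(y) = y^3 - p y^2 - 4 r y + (4 p r - q^2):
  h(y) = y^3 - (1) y^2 - 4*(-5) y + (4*(1)*(-5) - (10)^2)
       = y^3 + (-1) y^2 + (20) y + (-120).
Simplifying: h(y) = y^3 - y^2 + 20*y - 120.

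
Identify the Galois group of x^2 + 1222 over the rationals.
Gal(K/Q) = Z/2Z (cyclic of order 2)

x^2 + 1222 is irreducible over Q since -1222 is not a rational square. The splitting field Q(sqrt(-1222)) has degree 2 over Q, and its unique nontrivial automorphism is sqrt(-1222) ↦ -sqrt(-1222). Hence Gal(Q(sqrt(-1222))/Q) = Z/2Z.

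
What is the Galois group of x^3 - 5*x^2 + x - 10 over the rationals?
Gal(K/Q) = S_3 (symmetric group of order 6)

Compute the discriminant of x^3 + (-5)*x^2 + (1)*x + (-10): Δ = -6779. Since Δ is not a rational square, the Galois group is not contained in A_3; it must be the full S_3 (irreducibility of the cubic rules out anything smaller).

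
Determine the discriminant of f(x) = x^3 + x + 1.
Δ = -31

For a depressed cubic x^3 + p x + q the discriminant is Δ = -4 p^3 - 27 q^2 = -4*(1)^3 - 27*(1)^2 = -4 - 27 = -31.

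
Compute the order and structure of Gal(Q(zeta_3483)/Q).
|Gal(Q(zeta_3483)/Q)| = phi(3483) = 2268; group ≅ (Z/3483Z)^* ≅ Z/42Z × Z/54Z

The n-th cyclotomic polynomial Φ_3483(x) is the minimal polynomial of zeta_3483 over Q and has degree phi(3483) = 2268. So Q(zeta_3483) is a degree-2268 Galois extension with Galois group (Z/3483Z)^*. By CRT, (Z/3483Z)^* ≅ (Z/81Z)^* × (Z/43Z)^*. Each prime-power unit group is (Z/81Z)^* ≅ Z/54Z; (Z/43Z)^* ≅ Z/42Z. Hence Gal(Q(zeta_3483)/Q) ≅ Z/42Z × Z/54Z.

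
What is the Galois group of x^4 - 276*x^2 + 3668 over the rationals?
Gal(K/Q) = V_4 (Klein four-group, Z/2Z × Z/2Z)

f factors as (x^2 - 14)(x^2 - 262), so the splitting field is K = Q(sqrt(14), sqrt(262)). The elements 14, 262, 3668 are all non-squares in Q, so sqrt(14) and sqrt(262) generate independent quadratic extensions. Thus [K:Q] = 4 and Gal(K/Q) is generated by the two order-2 automorphisms sqrt(14) ↦ -sqrt(14) and sqrt(262) ↦ -sqrt(262), giving V_4.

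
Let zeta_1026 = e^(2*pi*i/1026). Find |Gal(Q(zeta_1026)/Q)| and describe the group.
|Gal(Q(zeta_1026)/Q)| = phi(1026) = 324; group ≅ (Z/1026Z)^* ≅ Z/18Z × Z/18Z

The n-th cyclotomic polynomial Φ_1026(x) is the minimal polynomial of zeta_1026 over Q and has degree phi(1026) = 324. So Q(zeta_1026) is a degree-324 Galois extension with Galois group (Z/1026Z)^*. By CRT, (Z/1026Z)^* ≅ (Z/2Z)^* × (Z/27Z)^* × (Z/19Z)^*. Each prime-power unit group is (Z/2Z)^* ≅ trivial group (order 1); (Z/27Z)^* ≅ Z/18Z; (Z/19Z)^* ≅ Z/18Z. Hence Gal(Q(zeta_1026)/Q) ≅ Z/18Z × Z/18Z.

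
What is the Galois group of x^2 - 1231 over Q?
Gal(K/Q) = Z/2Z (cyclic of order 2)

x^2 - 1231 is irreducible over Q since 1231 is not a rational square. The splitting field Q(sqrt(1231)) has degree 2 over Q, and its unique nontrivial automorphism is sqrt(1231) ↦ -sqrt(1231). Hence Gal(Q(sqrt(1231))/Q) = Z/2Z.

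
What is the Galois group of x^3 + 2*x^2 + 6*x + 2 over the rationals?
Gal(K/Q) = S_3 (symmetric group of order 6)

Compute the discriminant of x^3 + (2)*x^2 + (6)*x + (2): Δ = -460. Since Δ is not a rational square, the Galois group is not contained in A_3; it must be the full S_3 (irreducibility of the cubic rules out anything smaller).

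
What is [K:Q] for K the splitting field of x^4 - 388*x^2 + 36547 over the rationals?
[K:Q] = 4

f factors as (x^2 - 161)(x^2 - 227); the splitting field is K = Q(sqrt(161), sqrt(227)). Since 161, 227, and 36547 are all non-squares in Q, the three subfields Q(sqrt(161)), Q(sqrt(227)), Q(sqrt(36547)) are distinct degree-2 extensions, so [K:Q] = 4 (Klein four Galois group).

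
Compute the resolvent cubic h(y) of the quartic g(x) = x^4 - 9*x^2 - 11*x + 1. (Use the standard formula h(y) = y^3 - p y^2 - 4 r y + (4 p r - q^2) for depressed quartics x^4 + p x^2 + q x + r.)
h(y) = y^3 + 9*y^2 - 4*y - 157

Identify coefficients: p = -9, q = -11, r = 1.
Plug into h(y) = y^3 - p y^2 - 4 r y + (4 p r - q^2):
  h(y) = y^3 - (-9) y^2 - 4*(1) y + (4*(-9)*(1) - (-11)^2)
       = y^3 + (9) y^2 + (-4) y + (-157).
Simplifying: h(y) = y^3 + 9*y^2 - 4*y - 157.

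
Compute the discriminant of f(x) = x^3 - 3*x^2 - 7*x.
Δ = 1813

For x^3 + a x^2 + b x + c the discriminant is Δ = 18 a b c - 4 a^3 c + a^2 b^2 - 4 b^3 - 27 c^2.
Plug a = -3, b = -7, c = 0:
  18*(-3)*(-7)*(0) - 4*(-3)^3*(0) + (-3)^2*(-7)^2 - 4*(-7)^3 - 27*(0)^2
  = 0 + (0) + 441 + (1372) + (0)
  = 1813.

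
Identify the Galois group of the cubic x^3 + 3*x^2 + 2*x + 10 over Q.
Gal(K/Q) = S_3 (symmetric group of order 6)

Compute the discriminant of x^3 + (3)*x^2 + (2)*x + (10): Δ = -2696. Since Δ is not a rational square, the Galois group is not contained in A_3; it must be the full S_3 (irreducibility of the cubic rules out anything smaller).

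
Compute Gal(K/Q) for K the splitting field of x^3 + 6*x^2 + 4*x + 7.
Gal(K/Q) = S_3 (symmetric group of order 6)

Compute the discriminant of x^3 + (6)*x^2 + (4)*x + (7): Δ = -4027. Since Δ is not a rational square, the Galois group is not contained in A_3; it must be the full S_3 (irreducibility of the cubic rules out anything smaller).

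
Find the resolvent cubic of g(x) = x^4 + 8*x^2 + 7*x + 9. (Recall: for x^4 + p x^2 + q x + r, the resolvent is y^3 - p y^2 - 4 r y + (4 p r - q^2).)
h(y) = y^3 - 8*y^2 - 36*y + 239

Identify coefficients: p = 8, q = 7, r = 9.
Plug into h(y) = y^3 - p y^2 - 4 r y + (4 p r - q^2):
  h(y) = y^3 - (8) y^2 - 4*(9) y + (4*(8)*(9) - (7)^2)
       = y^3 + (-8) y^2 + (-36) y + (239).
Simplifying: h(y) = y^3 - 8*y^2 - 36*y + 239.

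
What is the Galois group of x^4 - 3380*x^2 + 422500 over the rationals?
Gal(K/Q) = Z/2Z (cyclic of order 2)

f factors as (x^2 - 3250)(x^2 - 130), so the splitting field is K = Q(sqrt(3250), sqrt(130)). The squarefree part of 3250 is 130 and the squarefree part of 130 is also 130, so sqrt(3250) and sqrt(130) are both rational multiples of sqrt(130). Hence Q(sqrt(3250)) = Q(sqrt(130)) = Q(sqrt(130)), and the splitting field collapses to a single degree-2 extension with Galois group Z/2Z.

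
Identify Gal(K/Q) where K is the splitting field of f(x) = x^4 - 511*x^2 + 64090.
Gal(K/Q) = V_4 (Klein four-group, Z/2Z × Z/2Z)

f factors as (x^2 - 290)(x^2 - 221), so the splitting field is K = Q(sqrt(290), sqrt(221)). The elements 290, 221, 64090 are all non-squares in Q, so sqrt(290) and sqrt(221) generate independent quadratic extensions. Thus [K:Q] = 4 and Gal(K/Q) is generated by the two order-2 automorphisms sqrt(290) ↦ -sqrt(290) and sqrt(221) ↦ -sqrt(221), giving V_4.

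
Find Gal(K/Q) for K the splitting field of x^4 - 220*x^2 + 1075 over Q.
Gal(K/Q) = V_4 (Klein four-group, Z/2Z × Z/2Z)

f factors as (x^2 - 215)(x^2 - 5), so the splitting field is K = Q(sqrt(215), sqrt(5)). The elements 215, 5, 1075 are all non-squares in Q, so sqrt(215) and sqrt(5) generate independent quadratic extensions. Thus [K:Q] = 4 and Gal(K/Q) is generated by the two order-2 automorphisms sqrt(215) ↦ -sqrt(215) and sqrt(5) ↦ -sqrt(5), giving V_4.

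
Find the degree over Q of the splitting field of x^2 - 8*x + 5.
[K:Q] = 2

The discriminant of x^2 + (-8)*x + (5) is b^2 - 4c = 64 - (20) = 44. Since 44 is not a perfect square in Q, the polynomial is irreducible over Q. Its two roots generate a degree-2 extension, so [K:Q] = 2.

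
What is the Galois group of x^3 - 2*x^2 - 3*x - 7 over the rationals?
Gal(K/Q) = S_3 (symmetric group of order 6)

Compute the discriminant of x^3 + (-2)*x^2 + (-3)*x + (-7): Δ = -2159. Since Δ is not a rational square, the Galois group is not contained in A_3; it must be the full S_3 (irreducibility of the cubic rules out anything smaller).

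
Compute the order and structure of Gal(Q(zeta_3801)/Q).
|Gal(Q(zeta_3801)/Q)| = phi(3801) = 2160; group ≅ (Z/3801Z)^* ≅ Z/2Z × Z/6Z × Z/180Z

The n-th cyclotomic polynomial Φ_3801(x) is the minimal polynomial of zeta_3801 over Q and has degree phi(3801) = 2160. So Q(zeta_3801) is a degree-2160 Galois extension with Galois group (Z/3801Z)^*. By CRT, (Z/3801Z)^* ≅ (Z/3Z)^* × (Z/7Z)^* × (Z/181Z)^*. Each prime-power unit group is (Z/3Z)^* ≅ Z/2Z; (Z/7Z)^* ≅ Z/6Z; (Z/181Z)^* ≅ Z/180Z. Hence Gal(Q(zeta_3801)/Q) ≅ Z/2Z × Z/6Z × Z/180Z.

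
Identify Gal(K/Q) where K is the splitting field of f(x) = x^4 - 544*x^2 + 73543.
Gal(K/Q) = V_4 (Klein four-group, Z/2Z × Z/2Z)

f factors as (x^2 - 251)(x^2 - 293), so the splitting field is K = Q(sqrt(251), sqrt(293)). The elements 251, 293, 73543 are all non-squares in Q, so sqrt(251) and sqrt(293) generate independent quadratic extensions. Thus [K:Q] = 4 and Gal(K/Q) is generated by the two order-2 automorphisms sqrt(251) ↦ -sqrt(251) and sqrt(293) ↦ -sqrt(293), giving V_4.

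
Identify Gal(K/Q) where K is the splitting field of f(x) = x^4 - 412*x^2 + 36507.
Gal(K/Q) = V_4 (Klein four-group, Z/2Z × Z/2Z)

f factors as (x^2 - 283)(x^2 - 129), so the splitting field is K = Q(sqrt(283), sqrt(129)). The elements 283, 129, 36507 are all non-squares in Q, so sqrt(283) and sqrt(129) generate independent quadratic extensions. Thus [K:Q] = 4 and Gal(K/Q) is generated by the two order-2 automorphisms sqrt(283) ↦ -sqrt(283) and sqrt(129) ↦ -sqrt(129), giving V_4.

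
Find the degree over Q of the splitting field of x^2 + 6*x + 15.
[K:Q] = 2

The discriminant of x^2 + (6)*x + (15) is b^2 - 4c = 36 - (60) = -24. Since -24 is not a perfect square in Q, the polynomial is irreducible over Q. Its two roots generate a degree-2 extension, so [K:Q] = 2.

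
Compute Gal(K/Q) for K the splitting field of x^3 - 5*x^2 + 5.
Gal(K/Q) = S_3 (symmetric group of order 6)

Compute the discriminant of x^3 + (-5)*x^2 + (0)*x + (5): Δ = 1825. Since Δ is not a rational square, the Galois group is not contained in A_3; it must be the full S_3 (irreducibility of the cubic rules out anything smaller).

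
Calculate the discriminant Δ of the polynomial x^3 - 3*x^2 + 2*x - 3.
Δ = -239

For x^3 + a x^2 + b x + c the discriminant is Δ = 18 a b c - 4 a^3 c + a^2 b^2 - 4 b^3 - 27 c^2.
Plug a = -3, b = 2, c = -3:
  18*(-3)*(2)*(-3) - 4*(-3)^3*(-3) + (-3)^2*(2)^2 - 4*(2)^3 - 27*(-3)^2
  = 324 + (-324) + 36 + (-32) + (-243)
  = -239.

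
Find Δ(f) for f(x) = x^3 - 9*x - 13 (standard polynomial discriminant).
Δ = -1647

For a depressed cubic x^3 + p x + q the discriminant is Δ = -4 p^3 - 27 q^2 = -4*(-9)^3 - 27*(-13)^2 = 2916 - 4563 = -1647.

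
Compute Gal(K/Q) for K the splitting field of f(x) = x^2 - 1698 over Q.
Gal(K/Q) = Z/2Z (cyclic of order 2)

x^2 - 1698 is irreducible over Q since 1698 is not a rational square. The splitting field Q(sqrt(1698)) has degree 2 over Q, and its unique nontrivial automorphism is sqrt(1698) ↦ -sqrt(1698). Hence Gal(Q(sqrt(1698))/Q) = Z/2Z.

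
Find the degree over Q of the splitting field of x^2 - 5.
[K:Q] = 2

The discriminant of x^2 + (0)*x + (-5) is b^2 - 4c = 0 - (-20) = 20. Since 20 is not a perfect square in Q, the polynomial is irreducible over Q. Its two roots generate a degree-2 extension, so [K:Q] = 2.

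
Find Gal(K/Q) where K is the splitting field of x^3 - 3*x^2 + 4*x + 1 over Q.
Gal(K/Q) = S_3 (symmetric group of order 6)

Compute the discriminant of x^3 + (-3)*x^2 + (4)*x + (1): Δ = -247. Since Δ is not a rational square, the Galois group is not contained in A_3; it must be the full S_3 (irreducibility of the cubic rules out anything smaller).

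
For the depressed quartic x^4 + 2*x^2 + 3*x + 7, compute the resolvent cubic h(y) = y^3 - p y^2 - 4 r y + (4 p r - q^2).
h(y) = y^3 - 2*y^2 - 28*y + 47

Identify coefficients: p = 2, q = 3, r = 7.
Plug into h(y) = y^3 - p y^2 - 4 r y + (4 p r - q^2):
  h(y) = y^3 - (2) y^2 - 4*(7) y + (4*(2)*(7) - (3)^2)
       = y^3 + (-2) y^2 + (-28) y + (47).
Simplifying: h(y) = y^3 - 2*y^2 - 28*y + 47.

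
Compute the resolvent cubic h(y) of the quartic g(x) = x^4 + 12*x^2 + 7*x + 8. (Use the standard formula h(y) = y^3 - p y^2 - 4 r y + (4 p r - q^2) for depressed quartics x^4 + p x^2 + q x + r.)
h(y) = y^3 - 12*y^2 - 32*y + 335

Identify coefficients: p = 12, q = 7, r = 8.
Plug into h(y) = y^3 - p y^2 - 4 r y + (4 p r - q^2):
  h(y) = y^3 - (12) y^2 - 4*(8) y + (4*(12)*(8) - (7)^2)
       = y^3 + (-12) y^2 + (-32) y + (335).
Simplifying: h(y) = y^3 - 12*y^2 - 32*y + 335.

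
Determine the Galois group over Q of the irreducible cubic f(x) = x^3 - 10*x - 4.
Gal(K/Q) = S_3 (symmetric group of order 6)

Compute the discriminant of x^3 + (0)*x^2 + (-10)*x + (-4): Δ = 3568. Since Δ is not a rational square, the Galois group is not contained in A_3; it must be the full S_3 (irreducibility of the cubic rules out anything smaller).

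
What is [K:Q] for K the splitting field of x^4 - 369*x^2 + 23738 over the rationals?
[K:Q] = 4

f factors as (x^2 - 286)(x^2 - 83); the splitting field is K = Q(sqrt(286), sqrt(83)). Since 286, 83, and 23738 are all non-squares in Q, the three subfields Q(sqrt(286)), Q(sqrt(83)), Q(sqrt(23738)) are distinct degree-2 extensions, so [K:Q] = 4 (Klein four Galois group).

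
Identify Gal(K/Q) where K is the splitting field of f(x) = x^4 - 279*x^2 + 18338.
Gal(K/Q) = V_4 (Klein four-group, Z/2Z × Z/2Z)

f factors as (x^2 - 106)(x^2 - 173), so the splitting field is K = Q(sqrt(106), sqrt(173)). The elements 106, 173, 18338 are all non-squares in Q, so sqrt(106) and sqrt(173) generate independent quadratic extensions. Thus [K:Q] = 4 and Gal(K/Q) is generated by the two order-2 automorphisms sqrt(106) ↦ -sqrt(106) and sqrt(173) ↦ -sqrt(173), giving V_4.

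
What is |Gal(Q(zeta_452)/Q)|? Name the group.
|Gal(Q(zeta_452)/Q)| = phi(452) = 224; group ≅ (Z/452Z)^* ≅ Z/2Z × Z/112Z

The n-th cyclotomic polynomial Φ_452(x) is the minimal polynomial of zeta_452 over Q and has degree phi(452) = 224. So Q(zeta_452) is a degree-224 Galois extension with Galois group (Z/452Z)^*. By CRT, (Z/452Z)^* ≅ (Z/4Z)^* × (Z/113Z)^*. Each prime-power unit group is (Z/4Z)^* ≅ Z/2Z; (Z/113Z)^* ≅ Z/112Z. Hence Gal(Q(zeta_452)/Q) ≅ Z/2Z × Z/112Z.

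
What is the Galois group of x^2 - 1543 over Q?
Gal(K/Q) = Z/2Z (cyclic of order 2)

x^2 - 1543 is irreducible over Q since 1543 is not a rational square. The splitting field Q(sqrt(1543)) has degree 2 over Q, and its unique nontrivial automorphism is sqrt(1543) ↦ -sqrt(1543). Hence Gal(Q(sqrt(1543))/Q) = Z/2Z.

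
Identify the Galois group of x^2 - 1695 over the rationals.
Gal(K/Q) = Z/2Z (cyclic of order 2)

x^2 - 1695 is irreducible over Q since 1695 is not a rational square. The splitting field Q(sqrt(1695)) has degree 2 over Q, and its unique nontrivial automorphism is sqrt(1695) ↦ -sqrt(1695). Hence Gal(Q(sqrt(1695))/Q) = Z/2Z.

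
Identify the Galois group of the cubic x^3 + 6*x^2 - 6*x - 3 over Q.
Gal(K/Q) = S_3 (symmetric group of order 6)

Compute the discriminant of x^3 + (6)*x^2 + (-6)*x + (-3): Δ = 6453. Since Δ is not a rational square, the Galois group is not contained in A_3; it must be the full S_3 (irreducibility of the cubic rules out anything smaller).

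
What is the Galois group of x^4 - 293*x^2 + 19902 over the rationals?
Gal(K/Q) = V_4 (Klein four-group, Z/2Z × Z/2Z)

f factors as (x^2 - 186)(x^2 - 107), so the splitting field is K = Q(sqrt(186), sqrt(107)). The elements 186, 107, 19902 are all non-squares in Q, so sqrt(186) and sqrt(107) generate independent quadratic extensions. Thus [K:Q] = 4 and Gal(K/Q) is generated by the two order-2 automorphisms sqrt(186) ↦ -sqrt(186) and sqrt(107) ↦ -sqrt(107), giving V_4.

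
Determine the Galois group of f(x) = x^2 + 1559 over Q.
Gal(K/Q) = Z/2Z (cyclic of order 2)

x^2 + 1559 is irreducible over Q since -1559 is not a rational square. The splitting field Q(sqrt(-1559)) has degree 2 over Q, and its unique nontrivial automorphism is sqrt(-1559) ↦ -sqrt(-1559). Hence Gal(Q(sqrt(-1559))/Q) = Z/2Z.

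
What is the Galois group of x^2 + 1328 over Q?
Gal(K/Q) = Z/2Z (cyclic of order 2)

x^2 + 1328 is irreducible over Q since -1328 is not a rational square. The splitting field Q(sqrt(-1328)) has degree 2 over Q, and its unique nontrivial automorphism is sqrt(-1328) ↦ -sqrt(-1328). Hence Gal(Q(sqrt(-1328))/Q) = Z/2Z.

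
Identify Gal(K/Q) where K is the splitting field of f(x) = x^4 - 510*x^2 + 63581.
Gal(K/Q) = V_4 (Klein four-group, Z/2Z × Z/2Z)

f factors as (x^2 - 217)(x^2 - 293), so the splitting field is K = Q(sqrt(217), sqrt(293)). The elements 217, 293, 63581 are all non-squares in Q, so sqrt(217) and sqrt(293) generate independent quadratic extensions. Thus [K:Q] = 4 and Gal(K/Q) is generated by the two order-2 automorphisms sqrt(217) ↦ -sqrt(217) and sqrt(293) ↦ -sqrt(293), giving V_4.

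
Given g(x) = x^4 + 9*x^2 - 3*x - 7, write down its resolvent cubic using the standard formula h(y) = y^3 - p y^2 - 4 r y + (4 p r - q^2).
h(y) = y^3 - 9*y^2 + 28*y - 261

Identify coefficients: p = 9, q = -3, r = -7.
Plug into h(y) = y^3 - p y^2 - 4 r y + (4 p r - q^2):
  h(y) = y^3 - (9) y^2 - 4*(-7) y + (4*(9)*(-7) - (-3)^2)
       = y^3 + (-9) y^2 + (28) y + (-261).
Simplifying: h(y) = y^3 - 9*y^2 + 28*y - 261.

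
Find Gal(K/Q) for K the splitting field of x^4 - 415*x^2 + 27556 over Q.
Gal(K/Q) = Z/2Z (cyclic of order 2)

f factors as (x^2 - 332)(x^2 - 83), so the splitting field is K = Q(sqrt(332), sqrt(83)). The squarefree part of 332 is 83 and the squarefree part of 83 is also 83, so sqrt(332) and sqrt(83) are both rational multiples of sqrt(83). Hence Q(sqrt(332)) = Q(sqrt(83)) = Q(sqrt(83)), and the splitting field collapses to a single degree-2 extension with Galois group Z/2Z.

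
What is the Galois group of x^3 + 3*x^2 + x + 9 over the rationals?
Gal(K/Q) = S_3 (symmetric group of order 6)

Compute the discriminant of x^3 + (3)*x^2 + (1)*x + (9): Δ = -2668. Since Δ is not a rational square, the Galois group is not contained in A_3; it must be the full S_3 (irreducibility of the cubic rules out anything smaller).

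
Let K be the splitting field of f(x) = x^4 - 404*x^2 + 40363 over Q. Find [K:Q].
[K:Q] = 4

f factors as (x^2 - 181)(x^2 - 223); the splitting field is K = Q(sqrt(181), sqrt(223)). Since 181, 223, and 40363 are all non-squares in Q, the three subfields Q(sqrt(181)), Q(sqrt(223)), Q(sqrt(40363)) are distinct degree-2 extensions, so [K:Q] = 4 (Klein four Galois group).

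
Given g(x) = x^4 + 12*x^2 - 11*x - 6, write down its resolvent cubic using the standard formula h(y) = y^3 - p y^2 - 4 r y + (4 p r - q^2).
h(y) = y^3 - 12*y^2 + 24*y - 409

Identify coefficients: p = 12, q = -11, r = -6.
Plug into h(y) = y^3 - p y^2 - 4 r y + (4 p r - q^2):
  h(y) = y^3 - (12) y^2 - 4*(-6) y + (4*(12)*(-6) - (-11)^2)
       = y^3 + (-12) y^2 + (24) y + (-409).
Simplifying: h(y) = y^3 - 12*y^2 + 24*y - 409.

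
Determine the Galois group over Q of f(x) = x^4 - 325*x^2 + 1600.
Gal(K/Q) = Z/2Z (cyclic of order 2)

f factors as (x^2 - 5)(x^2 - 320), so the splitting field is K = Q(sqrt(5), sqrt(320)). The squarefree part of 5 is 5 and the squarefree part of 320 is also 5, so sqrt(5) and sqrt(320) are both rational multiples of sqrt(5). Hence Q(sqrt(5)) = Q(sqrt(320)) = Q(sqrt(5)), and the splitting field collapses to a single degree-2 extension with Galois group Z/2Z.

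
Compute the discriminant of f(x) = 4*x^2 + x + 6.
Δ = -95

For a quadratic a x^2 + b x + c the discriminant is Δ = b^2 - 4ac = (1)^2 - 4*(4)*(6) = 1 - (96) = -95.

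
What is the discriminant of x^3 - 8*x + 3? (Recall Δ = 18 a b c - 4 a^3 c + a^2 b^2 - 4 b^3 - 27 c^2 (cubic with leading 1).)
Δ = 1805

For x^3 + a x^2 + b x + c the discriminant is Δ = 18 a b c - 4 a^3 c + a^2 b^2 - 4 b^3 - 27 c^2.
Plug a = 0, b = -8, c = 3:
  18*(0)*(-8)*(3) - 4*(0)^3*(3) + (0)^2*(-8)^2 - 4*(-8)^3 - 27*(3)^2
  = 0 + (0) + 0 + (2048) + (-243)
  = 1805.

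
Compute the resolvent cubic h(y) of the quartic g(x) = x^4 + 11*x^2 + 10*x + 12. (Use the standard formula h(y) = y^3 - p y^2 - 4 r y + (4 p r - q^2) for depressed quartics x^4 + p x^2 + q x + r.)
h(y) = y^3 - 11*y^2 - 48*y + 428

Identify coefficients: p = 11, q = 10, r = 12.
Plug into h(y) = y^3 - p y^2 - 4 r y + (4 p r - q^2):
  h(y) = y^3 - (11) y^2 - 4*(12) y + (4*(11)*(12) - (10)^2)
       = y^3 + (-11) y^2 + (-48) y + (428).
Simplifying: h(y) = y^3 - 11*y^2 - 48*y + 428.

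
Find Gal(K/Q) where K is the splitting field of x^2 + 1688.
Gal(K/Q) = Z/2Z (cyclic of order 2)

x^2 + 1688 is irreducible over Q since -1688 is not a rational square. The splitting field Q(sqrt(-1688)) has degree 2 over Q, and its unique nontrivial automorphism is sqrt(-1688) ↦ -sqrt(-1688). Hence Gal(Q(sqrt(-1688))/Q) = Z/2Z.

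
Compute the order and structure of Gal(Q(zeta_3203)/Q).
|Gal(Q(zeta_3203)/Q)| = phi(3203) = 3202; group ≅ (Z/3203Z)^* ≅ Z/3202Z

The n-th cyclotomic polynomial Φ_3203(x) is the minimal polynomial of zeta_3203 over Q and has degree phi(3203) = 3202. So Q(zeta_3203) is a degree-3202 Galois extension with Galois group (Z/3203Z)^*. (Z/3203Z)^* is cyclic since 3203 is an odd prime power (or 4). Hence Gal(Q(zeta_3203)/Q) ≅ Z/3202Z.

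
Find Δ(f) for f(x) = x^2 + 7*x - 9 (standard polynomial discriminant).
Δ = 85

For a quadratic a x^2 + b x + c the discriminant is Δ = b^2 - 4ac = (7)^2 - 4*(1)*(-9) = 49 - (-36) = 85.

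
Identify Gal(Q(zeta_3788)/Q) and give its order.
|Gal(Q(zeta_3788)/Q)| = phi(3788) = 1892; group ≅ (Z/3788Z)^* ≅ Z/2Z × Z/946Z

The n-th cyclotomic polynomial Φ_3788(x) is the minimal polynomial of zeta_3788 over Q and has degree phi(3788) = 1892. So Q(zeta_3788) is a degree-1892 Galois extension with Galois group (Z/3788Z)^*. By CRT, (Z/3788Z)^* ≅ (Z/4Z)^* × (Z/947Z)^*. Each prime-power unit group is (Z/4Z)^* ≅ Z/2Z; (Z/947Z)^* ≅ Z/946Z. Hence Gal(Q(zeta_3788)/Q) ≅ Z/2Z × Z/946Z.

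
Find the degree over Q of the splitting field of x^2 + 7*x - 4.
[K:Q] = 2

The discriminant of x^2 + (7)*x + (-4) is b^2 - 4c = 49 - (-16) = 65. Since 65 is not a perfect square in Q, the polynomial is irreducible over Q. Its two roots generate a degree-2 extension, so [K:Q] = 2.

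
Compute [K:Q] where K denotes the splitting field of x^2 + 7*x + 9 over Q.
[K:Q] = 2

The discriminant of x^2 + (7)*x + (9) is b^2 - 4c = 49 - (36) = 13. Since 13 is not a perfect square in Q, the polynomial is irreducible over Q. Its two roots generate a degree-2 extension, so [K:Q] = 2.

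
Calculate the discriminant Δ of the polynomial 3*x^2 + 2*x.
Δ = 4

For a quadratic a x^2 + b x + c the discriminant is Δ = b^2 - 4ac = (2)^2 - 4*(3)*(0) = 4 - (0) = 4.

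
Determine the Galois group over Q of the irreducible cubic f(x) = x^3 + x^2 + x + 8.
Gal(K/Q) = S_3 (symmetric group of order 6)

Compute the discriminant of x^3 + (1)*x^2 + (1)*x + (8): Δ = -1619. Since Δ is not a rational square, the Galois group is not contained in A_3; it must be the full S_3 (irreducibility of the cubic rules out anything smaller).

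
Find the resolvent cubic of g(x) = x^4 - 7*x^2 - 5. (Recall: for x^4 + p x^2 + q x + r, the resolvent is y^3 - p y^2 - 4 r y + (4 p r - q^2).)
h(y) = y^3 + 7*y^2 + 20*y + 140

Identify coefficients: p = -7, q = 0, r = -5.
Plug into h(y) = y^3 - p y^2 - 4 r y + (4 p r - q^2):
  h(y) = y^3 - (-7) y^2 - 4*(-5) y + (4*(-7)*(-5) - (0)^2)
       = y^3 + (7) y^2 + (20) y + (140).
Simplifying: h(y) = y^3 + 7*y^2 + 20*y + 140.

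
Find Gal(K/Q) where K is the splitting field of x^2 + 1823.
Gal(K/Q) = Z/2Z (cyclic of order 2)

x^2 + 1823 is irreducible over Q since -1823 is not a rational square. The splitting field Q(sqrt(-1823)) has degree 2 over Q, and its unique nontrivial automorphism is sqrt(-1823) ↦ -sqrt(-1823). Hence Gal(Q(sqrt(-1823))/Q) = Z/2Z.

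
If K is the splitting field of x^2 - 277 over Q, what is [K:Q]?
[K:Q] = 2

The polynomial x^2 - 277 is irreducible over Q since 277 is not a perfect square. Its splitting field is Q(sqrt(277)), which has degree 2 over Q.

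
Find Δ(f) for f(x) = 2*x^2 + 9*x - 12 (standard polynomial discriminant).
Δ = 177

For a quadratic a x^2 + b x + c the discriminant is Δ = b^2 - 4ac = (9)^2 - 4*(2)*(-12) = 81 - (-96) = 177.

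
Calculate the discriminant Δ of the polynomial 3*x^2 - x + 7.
Δ = -83

For a quadratic a x^2 + b x + c the discriminant is Δ = b^2 - 4ac = (-1)^2 - 4*(3)*(7) = 1 - (84) = -83.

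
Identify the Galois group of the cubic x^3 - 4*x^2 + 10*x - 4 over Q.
Gal(K/Q) = S_3 (symmetric group of order 6)

Compute the discriminant of x^3 + (-4)*x^2 + (10)*x + (-4): Δ = -976. Since Δ is not a rational square, the Galois group is not contained in A_3; it must be the full S_3 (irreducibility of the cubic rules out anything smaller).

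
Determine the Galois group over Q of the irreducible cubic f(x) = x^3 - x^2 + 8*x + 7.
Gal(K/Q) = S_3 (symmetric group of order 6)

Compute the discriminant of x^3 + (-1)*x^2 + (8)*x + (7): Δ = -4287. Since Δ is not a rational square, the Galois group is not contained in A_3; it must be the full S_3 (irreducibility of the cubic rules out anything smaller).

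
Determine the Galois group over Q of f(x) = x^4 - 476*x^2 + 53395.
Gal(K/Q) = V_4 (Klein four-group, Z/2Z × Z/2Z)

f factors as (x^2 - 295)(x^2 - 181), so the splitting field is K = Q(sqrt(295), sqrt(181)). The elements 295, 181, 53395 are all non-squares in Q, so sqrt(295) and sqrt(181) generate independent quadratic extensions. Thus [K:Q] = 4 and Gal(K/Q) is generated by the two order-2 automorphisms sqrt(295) ↦ -sqrt(295) and sqrt(181) ↦ -sqrt(181), giving V_4.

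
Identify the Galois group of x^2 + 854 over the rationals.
Gal(K/Q) = Z/2Z (cyclic of order 2)

x^2 + 854 is irreducible over Q since -854 is not a rational square. The splitting field Q(sqrt(-854)) has degree 2 over Q, and its unique nontrivial automorphism is sqrt(-854) ↦ -sqrt(-854). Hence Gal(Q(sqrt(-854))/Q) = Z/2Z.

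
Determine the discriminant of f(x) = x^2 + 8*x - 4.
Δ = 80

For a quadratic a x^2 + b x + c the discriminant is Δ = b^2 - 4ac = (8)^2 - 4*(1)*(-4) = 64 - (-16) = 80.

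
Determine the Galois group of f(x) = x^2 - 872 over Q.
Gal(K/Q) = Z/2Z (cyclic of order 2)

x^2 - 872 is irreducible over Q since 872 is not a rational square. The splitting field Q(sqrt(872)) has degree 2 over Q, and its unique nontrivial automorphism is sqrt(872) ↦ -sqrt(872). Hence Gal(Q(sqrt(872))/Q) = Z/2Z.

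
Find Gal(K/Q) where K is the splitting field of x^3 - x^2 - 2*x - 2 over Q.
Gal(K/Q) = S_3 (symmetric group of order 6)

Compute the discriminant of x^3 + (-1)*x^2 + (-2)*x + (-2): Δ = -152. Since Δ is not a rational square, the Galois group is not contained in A_3; it must be the full S_3 (irreducibility of the cubic rules out anything smaller).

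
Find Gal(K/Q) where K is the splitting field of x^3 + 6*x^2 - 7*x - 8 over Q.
Gal(K/Q) = S_3 (symmetric group of order 6)

Compute the discriminant of x^3 + (6)*x^2 + (-7)*x + (-8): Δ = 14368. Since Δ is not a rational square, the Galois group is not contained in A_3; it must be the full S_3 (irreducibility of the cubic rules out anything smaller).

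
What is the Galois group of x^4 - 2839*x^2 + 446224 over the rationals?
Gal(K/Q) = Z/2Z (cyclic of order 2)

f factors as (x^2 - 2672)(x^2 - 167), so the splitting field is K = Q(sqrt(2672), sqrt(167)). The squarefree part of 2672 is 167 and the squarefree part of 167 is also 167, so sqrt(2672) and sqrt(167) are both rational multiples of sqrt(167). Hence Q(sqrt(2672)) = Q(sqrt(167)) = Q(sqrt(167)), and the splitting field collapses to a single degree-2 extension with Galois group Z/2Z.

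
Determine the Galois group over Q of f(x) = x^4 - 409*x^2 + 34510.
Gal(K/Q) = V_4 (Klein four-group, Z/2Z × Z/2Z)

f factors as (x^2 - 119)(x^2 - 290), so the splitting field is K = Q(sqrt(119), sqrt(290)). The elements 119, 290, 34510 are all non-squares in Q, so sqrt(119) and sqrt(290) generate independent quadratic extensions. Thus [K:Q] = 4 and Gal(K/Q) is generated by the two order-2 automorphisms sqrt(119) ↦ -sqrt(119) and sqrt(290) ↦ -sqrt(290), giving V_4.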